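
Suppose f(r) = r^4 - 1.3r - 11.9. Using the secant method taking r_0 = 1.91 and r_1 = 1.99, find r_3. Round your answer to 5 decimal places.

1.94911

f(1.91) = -1.0743664, f(1.99) = 1.1953920
r_2 = 1.9900000 − 1.1953920·(1.9900000 − 1.9100000) / (1.1953920 − (-1.0743664)) = 1.9900000 − (0.0956314)/(2.2697584) = 1.9478672
f(1.9478672) = -0.0363762
r_3 = 1.9478672 − (-0.0363762)·(1.9478672 − 1.9900000) / (-0.0363762 − 1.1953920) = 1.9478672 − (0.0015326)/(-1.2317682) = 1.9491114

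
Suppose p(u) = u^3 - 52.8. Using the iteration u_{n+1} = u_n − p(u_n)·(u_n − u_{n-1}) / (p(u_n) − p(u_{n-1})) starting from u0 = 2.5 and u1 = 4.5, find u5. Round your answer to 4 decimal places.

3.7515

p(2.5) = -37.175000, p(4.5) = 38.325000
u2 = 4.500000 − 38.325000·(4.500000 − 2.500000) / (38.325000 − (-37.175000)) = 4.500000 − (76.650000)/(75.500000) = 3.484768
p(3.484768) = -10.482336
u3 = 3.484768 − (-10.482336)·(3.484768 − 4.500000) / (-10.482336 − 38.325000) = 3.484768 − (10.642000)/(-48.807336) = 3.702809
p(3.702809) = -2.031538
u4 = 3.702809 − (-2.031538)·(3.702809 − 3.484768) / (-2.031538 − (-10.482336)) = 3.702809 − (-0.442959)/(8.450798) = 3.755225
p(3.755225) = 0.155129
u5 = 3.755225 − 0.155129·(3.755225 − 3.702809) / (0.155129 − (-2.031538)) = 3.755225 − (0.008131)/(2.186667) = 3.751507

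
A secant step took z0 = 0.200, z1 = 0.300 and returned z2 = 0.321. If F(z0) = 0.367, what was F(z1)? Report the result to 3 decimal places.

0.064

The secant line through (0.200, 0.367) and (0.300, F(z1)) crosses zero at z2 = 0.321.
So (0.200, 0.367), (0.300, F(z1)), (0.321, 0) are collinear:
F(z1) = 0.367 · (0.300 − 0.321) / (0.200 − 0.321) = 0.367 · (-0.02100)/(-0.12100) = 0.06369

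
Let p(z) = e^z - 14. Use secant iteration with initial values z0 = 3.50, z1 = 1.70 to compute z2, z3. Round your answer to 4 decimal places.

2.2552, 2.8650

p(3.50) = 19.115452, p(1.70) = -8.526053
z2 = 1.700000 − (-8.526053)·(1.700000 − 3.500000) / (-8.526053 − 19.115452) = 1.700000 − (15.346895)/(-27.641505) = 2.255212
p(2.255212) = -4.462685
z3 = 2.255212 − (-4.462685)·(2.255212 − 1.700000) / (-4.462685 − (-8.526053)) = 2.255212 − (-2.477736)/(4.063367) = 2.864986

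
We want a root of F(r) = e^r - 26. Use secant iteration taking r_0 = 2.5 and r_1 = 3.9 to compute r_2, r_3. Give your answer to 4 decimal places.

F(2.5) = -13.817506, F(3.9) = 23.402449
r_2 = 3.900000 − 23.402449·(3.900000 − 2.500000) / (23.402449 − (-13.817506)) = 3.900000 − (32.763429)/(37.219955) = 3.019735
F(3.019735) = -5.514141
r_3 = 3.019735 − (-5.514141)·(3.019735 − 3.900000) / (-5.514141 − 23.402449) = 3.019735 − (4.853906)/(-28.916590) = 3.187594

3.0197, 3.1876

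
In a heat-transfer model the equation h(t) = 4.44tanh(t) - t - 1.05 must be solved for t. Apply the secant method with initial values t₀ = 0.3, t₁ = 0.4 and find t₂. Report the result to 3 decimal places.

0.319

h(0.3) = -0.05657, h(0.4) = 0.23697
t₂ = 0.40000 − 0.23697·(0.40000 − 0.30000) / (0.23697 − (-0.05657)) = 0.40000 − (0.02370)/(0.29355) = 0.31927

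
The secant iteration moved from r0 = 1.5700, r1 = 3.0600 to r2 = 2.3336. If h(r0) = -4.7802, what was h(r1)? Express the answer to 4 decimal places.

4.5473

The secant line through (1.5700, -4.7802) and (3.0600, h(r1)) crosses zero at r2 = 2.3336.
So (1.5700, -4.7802), (3.0600, h(r1)), (2.3336, 0) are collinear:
h(r1) = -4.7802 · (3.0600 − 2.3336) / (1.5700 − 2.3336) = -4.7802 · (0.726400)/(-0.763600) = 4.547325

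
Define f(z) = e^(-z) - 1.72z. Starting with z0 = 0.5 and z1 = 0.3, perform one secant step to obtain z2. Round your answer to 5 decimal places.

f(0.5) = -0.2534693, f(0.3) = 0.2248182
z2 = 0.3000000 − 0.2248182·(0.3000000 − 0.5000000) / (0.2248182 − (-0.2534693)) = 0.3000000 − (-0.0449636)/(0.4782876) = 0.3940096

0.39401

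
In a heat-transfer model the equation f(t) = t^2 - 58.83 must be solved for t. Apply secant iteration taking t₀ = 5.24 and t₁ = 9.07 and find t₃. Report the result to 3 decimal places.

f(5.24) = -31.37240, f(9.07) = 23.43490
t₂ = 9.07000 − 23.43490·(9.07000 − 5.24000) / (23.43490 − (-31.37240)) = 9.07000 − (89.75567)/(54.80730) = 7.43234
f(7.43234) = -3.59031
t₃ = 7.43234 − (-3.59031)·(7.43234 − 9.07000) / (-3.59031 − 23.43490) = 7.43234 − (5.87970)/(-27.02521) = 7.64990

7.650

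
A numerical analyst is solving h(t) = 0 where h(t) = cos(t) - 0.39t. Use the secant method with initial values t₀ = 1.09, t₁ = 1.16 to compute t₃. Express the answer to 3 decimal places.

1.119

h(1.09) = 0.03739, h(1.16) = -0.05306
t₂ = 1.16000 − (-0.05306)·(1.16000 − 1.09000) / (-0.05306 − 0.03739) = 1.16000 − (-0.00371)/(-0.09045) = 1.11893
h(1.11893) = 0.00026
t₃ = 1.11893 − 0.00026·(1.11893 − 1.16000) / (0.00026 − (-0.05306)) = 1.11893 − (-0.00001)/(0.05332) = 1.11913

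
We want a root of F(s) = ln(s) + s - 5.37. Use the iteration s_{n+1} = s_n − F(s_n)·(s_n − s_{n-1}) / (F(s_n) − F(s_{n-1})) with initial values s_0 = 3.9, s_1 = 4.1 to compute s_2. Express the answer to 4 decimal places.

F(3.9) = -0.109023, F(4.1) = 0.140987
s_2 = 4.100000 − 0.140987·(4.100000 − 3.900000) / (0.140987 − (-0.109023)) = 4.100000 − (0.028197)/(0.250010) = 3.987215

3.9872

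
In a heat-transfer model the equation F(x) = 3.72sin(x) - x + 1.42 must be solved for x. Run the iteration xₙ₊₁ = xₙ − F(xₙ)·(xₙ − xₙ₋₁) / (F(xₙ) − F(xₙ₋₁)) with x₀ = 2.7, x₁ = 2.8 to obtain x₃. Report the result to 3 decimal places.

2.770

F(2.7) = 0.30985, F(2.8) = -0.13384
x₂ = 2.80000 − (-0.13384)·(2.80000 − 2.70000) / (-0.13384 − 0.30985) = 2.80000 − (-0.01338)/(-0.44370) = 2.76983
F(2.76983) = 0.00147
x₃ = 2.76983 − 0.00147·(2.76983 − 2.80000) / (0.00147 − (-0.13384)) = 2.76983 − (-0.00004)/(0.13532) = 2.77016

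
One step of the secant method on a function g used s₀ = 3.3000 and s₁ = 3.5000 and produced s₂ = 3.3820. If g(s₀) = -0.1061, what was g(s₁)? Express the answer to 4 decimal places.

0.1527

The secant line through (3.3000, -0.1061) and (3.5000, g(s₁)) crosses zero at s₂ = 3.3820.
So (3.3000, -0.1061), (3.5000, g(s₁)), (3.3820, 0) are collinear:
g(s₁) = -0.1061 · (3.5000 − 3.3820) / (3.3000 − 3.3820) = -0.1061 · (0.118000)/(-0.082000) = 0.152680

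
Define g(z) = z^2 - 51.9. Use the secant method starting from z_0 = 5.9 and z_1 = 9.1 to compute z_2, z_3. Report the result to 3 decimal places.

7.039, 7.185

g(5.9) = -17.09000, g(9.1) = 30.91000
z_2 = 9.10000 − 30.91000·(9.10000 − 5.90000) / (30.91000 − (-17.09000)) = 9.10000 − (98.91200)/(48.00000) = 7.03933
g(7.03933) = -2.34779
z_3 = 7.03933 − (-2.34779)·(7.03933 − 9.10000) / (-2.34779 − 30.91000) = 7.03933 − (4.83800)/(-33.25779) = 7.18480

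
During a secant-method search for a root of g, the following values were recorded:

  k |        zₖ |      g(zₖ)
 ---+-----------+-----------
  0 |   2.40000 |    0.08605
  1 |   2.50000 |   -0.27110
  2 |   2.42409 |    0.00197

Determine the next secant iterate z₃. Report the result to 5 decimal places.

2.42464

z₃ = 2.42409 − 0.00197·(2.42409 − 2.50000) / (0.00197 − (-0.27110))
   = 2.42409 − (-0.0001495)/(0.2730700) = 2.4246376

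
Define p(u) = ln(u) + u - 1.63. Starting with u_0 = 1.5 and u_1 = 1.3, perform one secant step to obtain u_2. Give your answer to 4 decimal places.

p(1.5) = 0.275465, p(1.3) = -0.067636
u_2 = 1.300000 − (-0.067636)·(1.300000 − 1.500000) / (-0.067636 − 0.275465) = 1.300000 − (0.013527)/(-0.343101) = 1.339426

1.3394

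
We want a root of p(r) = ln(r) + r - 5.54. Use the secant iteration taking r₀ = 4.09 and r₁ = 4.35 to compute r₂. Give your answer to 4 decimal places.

p(4.09) = -0.041455, p(4.35) = 0.280176
r₂ = 4.350000 − 0.280176·(4.350000 − 4.090000) / (0.280176 − (-0.041455)) = 4.350000 − (0.072846)/(0.321631) = 4.123511

4.1235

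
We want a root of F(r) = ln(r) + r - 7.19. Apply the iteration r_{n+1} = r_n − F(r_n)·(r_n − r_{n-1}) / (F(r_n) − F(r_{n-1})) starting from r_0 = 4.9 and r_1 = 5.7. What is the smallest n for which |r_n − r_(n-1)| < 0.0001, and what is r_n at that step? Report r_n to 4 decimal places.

F(4.9) = -0.700765, F(5.7) = 0.250466
r_2 = 5.700000 − 0.250466·(0.800000)/(0.951231) = 5.489354;  |Δ| = 0.210646
F(5.489354) = 0.002165
r_3 = 5.489354 − 0.002165·(-0.210646)/(-0.248302) = 5.487518;  |Δ| = 0.001836
F(5.487518) = -0.000006
r_4 = 5.487518 − (-0.000006)·(-0.001836)/(-0.002171) = 5.487523;  |Δ| = 0.000005
|r_4 − r_3| = 0.000005 < 0.0001

n = 4, r_n = 5.4875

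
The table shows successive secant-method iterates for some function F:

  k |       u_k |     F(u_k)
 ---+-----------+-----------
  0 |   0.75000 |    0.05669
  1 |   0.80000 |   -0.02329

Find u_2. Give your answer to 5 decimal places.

u_2 = 0.80000 − (-0.02329)·(0.80000 − 0.75000) / (-0.02329 − 0.05669)
   = 0.80000 − (-0.0011645)/(-0.0799800) = 0.7854401

0.78544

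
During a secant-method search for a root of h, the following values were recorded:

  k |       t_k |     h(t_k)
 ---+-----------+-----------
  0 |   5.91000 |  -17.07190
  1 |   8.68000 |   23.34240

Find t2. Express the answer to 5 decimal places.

7.08011

t2 = 8.68000 − 23.34240·(8.68000 − 5.91000) / (23.34240 − (-17.07190))
   = 8.68000 − (64.6584480)/(40.4143000) = 7.0801097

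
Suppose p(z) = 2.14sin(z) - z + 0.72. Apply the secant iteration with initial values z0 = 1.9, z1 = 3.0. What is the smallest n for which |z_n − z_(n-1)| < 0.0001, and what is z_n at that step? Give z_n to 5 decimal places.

p(1.9) = 0.8450822, p(3.0) = -1.9780032
z2 = 3.0000000 − (-1.9780032)·(1.1000000)/(-2.8230854) = 2.2292817;  |Δ| = 0.7707183
p(2.2292817) = 0.1832870
z3 = 2.2292817 − 0.1832870·(-0.7707183)/(2.1612902) = 2.2946420;  |Δ| = 0.0653603
p(2.2946420) = 0.0287837
z4 = 2.2946420 − 0.0287837·(0.0653603)/(-0.1545033) = 2.3068186;  |Δ| = 0.0121765
p(2.3068186) = -0.0007685
z5 = 2.3068186 − (-0.0007685)·(0.0121765)/(-0.0295523) = 2.3065019;  |Δ| = 0.0003167
p(2.3065019) = 0.0000030
z6 = 2.3065019 − 0.0000030·(-0.0003167)/(0.0007715) = 2.3065031;  |Δ| = 0.0000012
|z6 − z5| = 0.0000012 < 0.0001

n = 6, z_n = 2.30650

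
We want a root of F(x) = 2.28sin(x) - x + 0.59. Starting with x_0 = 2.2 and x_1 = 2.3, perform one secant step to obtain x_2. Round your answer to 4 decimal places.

2.2960

F(2.2) = 0.233372, F(2.3) = -0.009792
x_2 = 2.300000 − (-0.009792)·(2.300000 − 2.200000) / (-0.009792 − 0.233372) = 2.300000 − (-0.000979)/(-0.243164) = 2.295973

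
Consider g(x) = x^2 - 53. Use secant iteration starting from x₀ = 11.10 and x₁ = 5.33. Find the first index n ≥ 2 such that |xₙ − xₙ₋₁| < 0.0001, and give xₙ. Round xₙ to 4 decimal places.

g(11.10) = 70.210000, g(5.33) = -24.591100
x₂ = 5.330000 − (-24.591100)·(-5.770000)/(-94.801100) = 6.826719;  |Δ| = 1.496719
g(6.826719) = -6.395902
x₃ = 6.826719 − (-6.395902)·(1.496719)/(18.195198) = 7.352840;  |Δ| = 0.526121
g(7.352840) = 1.064258
x₄ = 7.352840 − 1.064258·(0.526121)/(7.460160) = 7.277784;  |Δ| = 0.075056
g(7.277784) = -0.033855
x₅ = 7.277784 − (-0.033855)·(-0.075056)/(-1.098113) = 7.280098;  |Δ| = 0.002314
g(7.280098) = -0.000168
x₆ = 7.280098 − (-0.000168)·(0.002314)/(0.033687) = 7.280110;  |Δ| = 0.000012
|x₆ − x₅| = 0.000012 < 0.0001

n = 6, xₙ = 7.2801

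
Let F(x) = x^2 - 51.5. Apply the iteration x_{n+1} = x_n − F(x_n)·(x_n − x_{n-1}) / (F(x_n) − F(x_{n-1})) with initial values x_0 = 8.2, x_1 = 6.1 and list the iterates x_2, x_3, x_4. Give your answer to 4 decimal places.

7.0993, 7.1826, 7.1763

F(8.2) = 15.740000, F(6.1) = -14.290000
x_2 = 6.100000 − (-14.290000)·(6.100000 − 8.200000) / (-14.290000 − 15.740000) = 6.100000 − (30.009000)/(-30.030000) = 7.099301
F(7.099301) = -1.099930
x_3 = 7.099301 − (-1.099930)·(7.099301 − 6.100000) / (-1.099930 − (-14.290000)) = 7.099301 − (-1.099160)/(13.190070) = 7.182633
F(7.182633) = 0.090218
x_4 = 7.182633 − 0.090218·(7.182633 − 7.099301) / (0.090218 − (-1.099930)) = 7.182633 − (0.007518)/(1.190148) = 7.176316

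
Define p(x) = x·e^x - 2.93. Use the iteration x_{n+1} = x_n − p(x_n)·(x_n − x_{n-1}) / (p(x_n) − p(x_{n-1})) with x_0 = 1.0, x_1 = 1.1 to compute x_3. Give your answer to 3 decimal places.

p(1.0) = -0.21172, p(1.1) = 0.37458
x_2 = 1.10000 − 0.37458·(1.10000 − 1.00000) / (0.37458 − (-0.21172)) = 1.10000 − (0.03746)/(0.58630) = 1.03611
p(1.03611) = -0.01000
x_3 = 1.03611 − (-0.01000)·(1.03611 − 1.10000) / (-0.01000 − 0.37458) = 1.03611 − (0.00064)/(-0.38458) = 1.03777

1.038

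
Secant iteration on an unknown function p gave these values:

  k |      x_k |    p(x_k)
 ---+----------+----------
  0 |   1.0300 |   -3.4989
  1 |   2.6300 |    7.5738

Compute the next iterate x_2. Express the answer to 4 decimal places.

1.5356

x_2 = 2.6300 − 7.5738·(2.6300 − 1.0300) / (7.5738 − (-3.4989))
   = 2.6300 − (12.118080)/(11.072700) = 1.535589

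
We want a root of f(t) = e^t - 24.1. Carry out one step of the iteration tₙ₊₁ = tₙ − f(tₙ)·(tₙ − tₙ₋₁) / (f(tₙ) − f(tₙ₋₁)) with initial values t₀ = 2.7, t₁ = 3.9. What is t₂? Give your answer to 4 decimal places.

3.0205

f(2.7) = -9.220268, f(3.9) = 25.302449
t₂ = 3.900000 − 25.302449·(3.900000 − 2.700000) / (25.302449 − (-9.220268)) = 3.900000 − (30.362939)/(34.522717) = 3.020494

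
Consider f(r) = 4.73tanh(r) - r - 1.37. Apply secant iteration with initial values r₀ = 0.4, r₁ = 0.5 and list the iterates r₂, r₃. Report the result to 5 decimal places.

0.39059, 0.39116

f(0.4) = 0.0271586, f(0.5) = 0.3158142
r₂ = 0.5000000 − 0.3158142·(0.5000000 − 0.4000000) / (0.3158142 − 0.0271586) = 0.5000000 − (0.0315814)/(0.2886556) = 0.3905914
f(0.3905914) = -0.0016467
r₃ = 0.3905914 − (-0.0016467)·(0.3905914 − 0.5000000) / (-0.0016467 − 0.3158142) = 0.3905914 − (0.0001802)/(-0.3174608) = 0.3911588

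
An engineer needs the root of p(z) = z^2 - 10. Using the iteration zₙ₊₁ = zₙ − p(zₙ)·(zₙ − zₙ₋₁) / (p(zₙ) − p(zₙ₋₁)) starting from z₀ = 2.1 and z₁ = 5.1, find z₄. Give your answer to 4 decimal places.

3.1656

p(2.1) = -5.590000, p(5.1) = 16.010000
z₂ = 5.100000 − 16.010000·(5.100000 − 2.100000) / (16.010000 − (-5.590000)) = 5.100000 − (48.030000)/(21.600000) = 2.876389
p(2.876389) = -1.726387
z₃ = 2.876389 − (-1.726387)·(2.876389 − 5.100000) / (-1.726387 − 16.010000) = 2.876389 − (3.838813)/(-17.736387) = 3.092826
p(3.092826) = -0.434427
z₄ = 3.092826 − (-0.434427)·(3.092826 − 2.876389) / (-0.434427 − (-1.726387)) = 3.092826 − (-0.094026)/(1.291960) = 3.165604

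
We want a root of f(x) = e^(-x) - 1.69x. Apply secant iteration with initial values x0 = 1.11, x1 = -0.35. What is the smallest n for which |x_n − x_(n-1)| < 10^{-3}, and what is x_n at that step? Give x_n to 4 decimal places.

n = 5, x_n = 0.3976

f(1.11) = -1.546341, f(-0.35) = 2.010568
x2 = -0.350000 − 2.010568·(-1.460000)/(3.556909) = 0.475275;  |Δ| = 0.825275
f(0.475275) = -0.181501
x3 = 0.475275 − (-0.181501)·(0.825275)/(-2.192069) = 0.406943;  |Δ| = 0.068332
f(0.406943) = -0.022052
x4 = 0.406943 − (-0.022052)·(-0.068332)/(0.159449) = 0.397493;  |Δ| = 0.009450
f(0.397493) = 0.000240
x5 = 0.397493 − 0.000240·(-0.009450)/(0.022292) = 0.397595;  |Δ| = 0.000102
|x5 − x4| = 0.000102 < 10^{-3}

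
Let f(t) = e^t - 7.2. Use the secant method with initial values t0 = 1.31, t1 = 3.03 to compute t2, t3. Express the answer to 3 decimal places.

f(1.31) = -3.49383, f(3.03) = 13.49723
t2 = 3.03000 − 13.49723·(3.03000 − 1.31000) / (13.49723 − (-3.49383)) = 3.03000 − (23.21524)/(16.99106) = 1.66368
f(1.66368) = -1.92130
t3 = 1.66368 − (-1.92130)·(1.66368 − 3.03000) / (-1.92130 − 13.49723) = 1.66368 − (2.62512)/(-15.41854) = 1.83394

1.664, 1.834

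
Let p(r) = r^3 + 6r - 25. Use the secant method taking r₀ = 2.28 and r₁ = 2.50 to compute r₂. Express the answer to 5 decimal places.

p(2.28) = 0.5323520, p(2.50) = 5.6250000
r₂ = 2.5000000 − 5.6250000·(2.5000000 − 2.2800000) / (5.6250000 − 0.5323520) = 2.5000000 − (1.2375000)/(5.0926480) = 2.2570026

2.25700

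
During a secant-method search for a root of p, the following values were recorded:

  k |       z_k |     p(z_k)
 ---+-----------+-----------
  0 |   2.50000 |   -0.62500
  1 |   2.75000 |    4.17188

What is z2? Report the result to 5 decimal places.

z2 = 2.75000 − 4.17188·(2.75000 − 2.50000) / (4.17188 − (-0.62500))
   = 2.75000 − (1.0429700)/(4.7968800) = 2.5325733

2.53257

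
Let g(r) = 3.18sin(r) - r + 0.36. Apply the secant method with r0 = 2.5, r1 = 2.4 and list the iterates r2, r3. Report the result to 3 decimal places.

2.431, 2.432

g(2.5) = -0.23686, g(2.4) = 0.10797
r2 = 2.40000 − 0.10797·(2.40000 − 2.50000) / (0.10797 − (-0.23686)) = 2.40000 − (-0.01080)/(0.34483) = 2.43131
g(2.43131) = 0.00220
r3 = 2.43131 − 0.00220·(2.43131 − 2.40000) / (0.00220 − 0.10797) = 2.43131 − (0.00007)/(-0.10578) = 2.43196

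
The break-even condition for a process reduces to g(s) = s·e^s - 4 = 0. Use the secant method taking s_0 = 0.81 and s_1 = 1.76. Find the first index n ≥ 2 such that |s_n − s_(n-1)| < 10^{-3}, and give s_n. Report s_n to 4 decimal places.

n = 6, s_n = 1.2022

g(0.81) = -2.179195, g(1.76) = 6.229890
s_2 = 1.760000 − 6.229890·(0.950000)/(8.409084) = 1.056190;  |Δ| = 0.703810
g(1.056190) = -0.963035
s_3 = 1.056190 − (-0.963035)·(-0.703810)/(-7.192925) = 1.150421;  |Δ| = 0.094231
g(1.150421) = -0.365220
s_4 = 1.150421 − (-0.365220)·(0.094231)/(0.597815) = 1.207989;  |Δ| = 0.057568
g(1.207989) = 0.042831
s_5 = 1.207989 − 0.042831·(0.057568)/(0.408051) = 1.201946;  |Δ| = 0.006043
g(1.201946) = -0.001626
s_6 = 1.201946 − (-0.001626)·(-0.006043)/(-0.044457) = 1.202167;  |Δ| = 0.000221
|s_6 − s_5| = 0.000221 < 10^{-3}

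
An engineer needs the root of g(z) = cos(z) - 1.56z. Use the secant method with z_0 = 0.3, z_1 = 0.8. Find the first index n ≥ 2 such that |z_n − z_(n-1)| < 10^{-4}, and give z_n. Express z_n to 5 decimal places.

n = 5, z_n = 0.54737

g(0.3) = 0.4873365, g(0.8) = -0.5512933
z_2 = 0.8000000 − (-0.5512933)·(0.5000000)/(-1.0386298) = 0.5346055;  |Δ| = 0.2653945
g(0.5346055) = 0.0264851
z_3 = 0.5346055 − 0.0264851·(-0.2653945)/(0.5777784) = 0.5467711;  |Δ| = 0.0121656
g(0.5467711) = 0.0012449
z_4 = 0.5467711 − 0.0012449·(0.0121656)/(-0.0252402) = 0.5473711;  |Δ| = 0.0006000
g(0.5473711) = -0.0000033
z_5 = 0.5473711 − (-0.0000033)·(0.0006000)/(-0.0012482) = 0.5473695;  |Δ| = 0.0000016
|z_5 − z_4| = 0.0000016 < 10^{-4}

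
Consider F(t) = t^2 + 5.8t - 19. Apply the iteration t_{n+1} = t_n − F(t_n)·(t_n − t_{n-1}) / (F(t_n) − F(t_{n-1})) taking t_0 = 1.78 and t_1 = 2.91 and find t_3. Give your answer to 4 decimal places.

2.3339

F(1.78) = -5.507600, F(2.91) = 6.346100
t_2 = 2.910000 − 6.346100·(2.910000 − 1.780000) / (6.346100 − (-5.507600)) = 2.910000 − (7.171093)/(11.853700) = 2.305033
F(2.305033) = -0.317628
t_3 = 2.305033 − (-0.317628)·(2.305033 − 2.910000) / (-0.317628 − 6.346100) = 2.305033 − (0.192154)/(-6.663728) = 2.333869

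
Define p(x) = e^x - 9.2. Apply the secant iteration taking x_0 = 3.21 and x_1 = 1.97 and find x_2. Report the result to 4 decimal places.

p(3.21) = 15.579086, p(1.97) = -2.029324
x_2 = 1.970000 − (-2.029324)·(1.970000 − 3.210000) / (-2.029324 − 15.579086) = 1.970000 − (2.516361)/(-17.608410) = 2.112907

2.1129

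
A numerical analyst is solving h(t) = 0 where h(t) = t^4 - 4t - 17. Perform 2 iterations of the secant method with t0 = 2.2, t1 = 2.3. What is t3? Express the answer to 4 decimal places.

h(2.2) = -2.374400, h(2.3) = 1.784100
t2 = 2.300000 − 1.784100·(2.300000 − 2.200000) / (1.784100 − (-2.374400)) = 2.300000 − (0.178410)/(4.158500) = 2.257098
h(2.257098) = -0.074570
t3 = 2.257098 − (-0.074570)·(2.257098 − 2.300000) / (-0.074570 − 1.784100) = 2.257098 − (0.003199)/(-1.858670) = 2.258819

2.2588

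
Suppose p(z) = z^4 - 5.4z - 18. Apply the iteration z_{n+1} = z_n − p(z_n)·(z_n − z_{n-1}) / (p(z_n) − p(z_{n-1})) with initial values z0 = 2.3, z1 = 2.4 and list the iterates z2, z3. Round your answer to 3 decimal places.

2.352, 2.354

p(2.3) = -2.43590, p(2.4) = 2.21760
z2 = 2.40000 − 2.21760·(2.40000 − 2.30000) / (2.21760 − (-2.43590)) = 2.40000 − (0.22176)/(4.65350) = 2.35235
p(2.35235) = -0.08272
z3 = 2.35235 − (-0.08272)·(2.35235 − 2.40000) / (-0.08272 − 2.21760) = 2.35235 − (0.00394)/(-2.30032) = 2.35406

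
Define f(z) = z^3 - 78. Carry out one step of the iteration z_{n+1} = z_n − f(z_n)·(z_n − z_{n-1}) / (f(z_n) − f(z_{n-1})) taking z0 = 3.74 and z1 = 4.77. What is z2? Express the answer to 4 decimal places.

f(3.74) = -25.686376, f(4.77) = 30.531333
z2 = 4.770000 − 30.531333·(4.770000 − 3.740000) / (30.531333 − (-25.686376)) = 4.770000 − (31.447273)/(56.217709) = 4.210616

4.2106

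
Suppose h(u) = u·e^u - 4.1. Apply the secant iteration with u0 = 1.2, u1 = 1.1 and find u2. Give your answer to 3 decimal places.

h(1.2) = -0.11586, h(1.1) = -0.79542
u2 = 1.10000 − (-0.79542)·(1.10000 − 1.20000) / (-0.79542 − (-0.11586)) = 1.10000 − (0.07954)/(-0.67956) = 1.21705

1.217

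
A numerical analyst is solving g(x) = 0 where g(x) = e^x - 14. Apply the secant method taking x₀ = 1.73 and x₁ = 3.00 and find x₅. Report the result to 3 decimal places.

2.639

g(1.73) = -8.35935, g(3.00) = 6.08554
x₂ = 3.00000 − 6.08554·(3.00000 − 1.73000) / (6.08554 − (-8.35935)) = 3.00000 − (7.72863)/(14.44488) = 2.46496
g(2.46496) = -2.23702
x₃ = 2.46496 − (-2.23702)·(2.46496 − 3.00000) / (-2.23702 − 6.08554) = 2.46496 − (1.19690)/(-8.32256) = 2.60877
g(2.60877) = -0.41765
x₄ = 2.60877 − (-0.41765)·(2.60877 − 2.46496) / (-0.41765 − (-2.23702)) = 2.60877 − (-0.06006)/(1.81938) = 2.64178
g(2.64178) = 0.03824
x₅ = 2.64178 − 0.03824·(2.64178 − 2.60877) / (0.03824 − (-0.41765)) = 2.64178 − (0.00126)/(0.45588) = 2.63902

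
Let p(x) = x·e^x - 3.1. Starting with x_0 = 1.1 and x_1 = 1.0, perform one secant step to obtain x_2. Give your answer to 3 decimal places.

p(1.1) = 0.20458, p(1.0) = -0.38172
x_2 = 1.00000 − (-0.38172)·(1.00000 − 1.10000) / (-0.38172 − 0.20458) = 1.00000 − (0.03817)/(-0.58630) = 1.06511

1.065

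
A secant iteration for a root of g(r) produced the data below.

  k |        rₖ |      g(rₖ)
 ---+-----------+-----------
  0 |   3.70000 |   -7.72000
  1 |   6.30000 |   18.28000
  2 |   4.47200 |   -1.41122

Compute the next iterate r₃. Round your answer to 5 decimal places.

r₃ = 4.47200 − (-1.41122)·(4.47200 − 6.30000) / (-1.41122 − 18.28000)
   = 4.47200 − (2.5797102)/(-19.6912200) = 4.6030081

4.60301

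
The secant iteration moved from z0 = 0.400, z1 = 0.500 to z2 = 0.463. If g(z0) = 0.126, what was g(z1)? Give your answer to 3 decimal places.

The secant line through (0.400, 0.126) and (0.500, g(z1)) crosses zero at z2 = 0.463.
So (0.400, 0.126), (0.500, g(z1)), (0.463, 0) are collinear:
g(z1) = 0.126 · (0.500 − 0.463) / (0.400 − 0.463) = 0.126 · (0.03700)/(-0.06300) = -0.07400

-0.074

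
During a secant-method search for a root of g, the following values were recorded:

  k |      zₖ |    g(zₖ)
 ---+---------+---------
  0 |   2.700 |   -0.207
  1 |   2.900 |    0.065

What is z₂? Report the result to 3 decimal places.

2.852

z₂ = 2.900 − 0.065·(2.900 − 2.700) / (0.065 − (-0.207))
   = 2.900 − (0.01300)/(0.27200) = 2.85221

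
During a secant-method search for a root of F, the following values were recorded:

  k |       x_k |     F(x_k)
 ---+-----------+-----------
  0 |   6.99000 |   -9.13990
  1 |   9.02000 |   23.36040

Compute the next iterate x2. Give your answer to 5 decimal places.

7.56089

x2 = 9.02000 − 23.36040·(9.02000 − 6.99000) / (23.36040 − (-9.13990))
   = 9.02000 − (47.4216120)/(32.5003000) = 7.5608869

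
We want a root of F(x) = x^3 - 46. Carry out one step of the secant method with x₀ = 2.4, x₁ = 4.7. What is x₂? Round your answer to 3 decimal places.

3.222

F(2.4) = -32.17600, F(4.7) = 57.82300
x₂ = 4.70000 − 57.82300·(4.70000 − 2.40000) / (57.82300 − (-32.17600)) = 4.70000 − (132.99290)/(89.99900) = 3.22228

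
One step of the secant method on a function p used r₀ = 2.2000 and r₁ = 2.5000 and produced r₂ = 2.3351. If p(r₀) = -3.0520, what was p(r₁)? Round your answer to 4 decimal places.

3.7252

The secant line through (2.2000, -3.0520) and (2.5000, p(r₁)) crosses zero at r₂ = 2.3351.
So (2.2000, -3.0520), (2.5000, p(r₁)), (2.3351, 0) are collinear:
p(r₁) = -3.0520 · (2.5000 − 2.3351) / (2.2000 − 2.3351) = -3.0520 · (0.164900)/(-0.135100) = 3.725202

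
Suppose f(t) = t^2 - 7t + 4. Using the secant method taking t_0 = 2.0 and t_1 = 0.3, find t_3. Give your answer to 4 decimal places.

0.6330

f(2.0) = -6.000000, f(0.3) = 1.990000
t_2 = 0.300000 − 1.990000·(0.300000 − 2.000000) / (1.990000 − (-6.000000)) = 0.300000 − (-3.383000)/(7.990000) = 0.723404
f(0.723404) = -0.540516
t_3 = 0.723404 − (-0.540516)·(0.723404 − 0.300000) / (-0.540516 − 1.990000) = 0.723404 − (-0.228857)/(-2.530516) = 0.632965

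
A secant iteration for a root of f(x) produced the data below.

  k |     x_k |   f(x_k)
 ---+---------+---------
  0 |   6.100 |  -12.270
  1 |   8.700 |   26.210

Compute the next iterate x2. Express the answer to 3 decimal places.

6.929

x2 = 8.700 − 26.210·(8.700 − 6.100) / (26.210 − (-12.270))
   = 8.700 − (68.14600)/(38.48000) = 6.92905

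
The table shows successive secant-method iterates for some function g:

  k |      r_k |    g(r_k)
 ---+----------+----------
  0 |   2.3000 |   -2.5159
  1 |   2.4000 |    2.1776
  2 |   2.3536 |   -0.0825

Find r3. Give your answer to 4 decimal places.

2.3553

r3 = 2.3536 − (-0.0825)·(2.3536 − 2.4000) / (-0.0825 − 2.1776)
   = 2.3536 − (0.003828)/(-2.260100) = 2.355294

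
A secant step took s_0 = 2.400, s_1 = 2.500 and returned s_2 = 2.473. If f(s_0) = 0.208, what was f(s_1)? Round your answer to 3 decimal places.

The secant line through (2.400, 0.208) and (2.500, f(s_1)) crosses zero at s_2 = 2.473.
So (2.400, 0.208), (2.500, f(s_1)), (2.473, 0) are collinear:
f(s_1) = 0.208 · (2.500 − 2.473) / (2.400 − 2.473) = 0.208 · (0.02700)/(-0.07300) = -0.07693

-0.077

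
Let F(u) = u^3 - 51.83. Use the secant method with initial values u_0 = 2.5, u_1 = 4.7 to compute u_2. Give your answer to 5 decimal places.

F(2.5) = -36.2050000, F(4.7) = 51.9930000
u_2 = 4.7000000 − 51.9930000·(4.7000000 − 2.5000000) / (51.9930000 − (-36.2050000)) = 4.7000000 − (114.3846000)/(88.1980000) = 3.4030930

3.40309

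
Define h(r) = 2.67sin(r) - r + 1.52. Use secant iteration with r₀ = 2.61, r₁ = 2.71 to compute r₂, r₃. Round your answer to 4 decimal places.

h(2.61) = 0.263441, h(2.71) = -0.073091
r₂ = 2.710000 − (-0.073091)·(2.710000 − 2.610000) / (-0.073091 − 0.263441) = 2.710000 − (-0.007309)/(-0.336532) = 2.688281
h(2.688281) = 0.001032
r₃ = 2.688281 − 0.001032·(2.688281 − 2.710000) / (0.001032 − (-0.073091)) = 2.688281 − (-0.000022)/(0.074123) = 2.688584

2.6883, 2.6886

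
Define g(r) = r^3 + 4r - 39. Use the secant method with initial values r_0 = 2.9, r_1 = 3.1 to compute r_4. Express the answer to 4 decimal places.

3.0000

g(2.9) = -3.011000, g(3.1) = 3.191000
r_2 = 3.100000 − 3.191000·(3.100000 − 2.900000) / (3.191000 − (-3.011000)) = 3.100000 − (0.638200)/(6.202000) = 2.997098
g(2.997098) = -0.089895
r_3 = 2.997098 − (-0.089895)·(2.997098 − 3.100000) / (-0.089895 − 3.191000) = 2.997098 − (0.009250)/(-3.280895) = 2.999917
g(2.999917) = -0.002567
r_4 = 2.999917 − (-0.002567)·(2.999917 − 2.997098) / (-0.002567 − (-0.089895)) = 2.999917 − (-0.000007)/(0.087328) = 3.000000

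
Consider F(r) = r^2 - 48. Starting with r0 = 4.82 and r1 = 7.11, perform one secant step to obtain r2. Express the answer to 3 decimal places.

6.896

F(4.82) = -24.76760, F(7.11) = 2.55210
r2 = 7.11000 − 2.55210·(7.11000 − 4.82000) / (2.55210 − (-24.76760)) = 7.11000 − (5.84431)/(27.31970) = 6.89608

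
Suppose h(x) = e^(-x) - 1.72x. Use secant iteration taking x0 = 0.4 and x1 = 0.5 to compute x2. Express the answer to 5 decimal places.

0.39250

h(0.4) = -0.0176800, h(0.5) = -0.2534693
x2 = 0.5000000 − (-0.2534693)·(0.5000000 − 0.4000000) / (-0.2534693 − (-0.0176800)) = 0.5000000 − (-0.0253469)/(-0.2357894) = 0.3925018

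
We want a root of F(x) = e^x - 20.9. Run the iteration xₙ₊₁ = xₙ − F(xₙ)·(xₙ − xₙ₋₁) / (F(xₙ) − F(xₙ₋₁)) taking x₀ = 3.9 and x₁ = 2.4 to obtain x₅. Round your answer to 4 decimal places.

F(3.9) = 28.502449, F(2.4) = -9.876824
x₂ = 2.400000 − (-9.876824)·(2.400000 − 3.900000) / (-9.876824 − 28.502449) = 2.400000 − (14.815235)/(-38.379273) = 2.786022
F(2.786022) = -4.683621
x₃ = 2.786022 − (-4.683621)·(2.786022 − 2.400000) / (-4.683621 − (-9.876824)) = 2.786022 − (-1.807980)/(5.193203) = 3.134165
F(3.134165) = 2.069455
x₄ = 3.134165 − 2.069455·(3.134165 − 2.786022) / (2.069455 − (-4.683621)) = 3.134165 − (0.720467)/(6.753076) = 3.027478
F(3.027478) = -0.254900
x₅ = 3.027478 − (-0.254900)·(3.027478 − 3.134165) / (-0.254900 − 2.069455) = 3.027478 − (0.027195)/(-2.324355) = 3.039178

3.0392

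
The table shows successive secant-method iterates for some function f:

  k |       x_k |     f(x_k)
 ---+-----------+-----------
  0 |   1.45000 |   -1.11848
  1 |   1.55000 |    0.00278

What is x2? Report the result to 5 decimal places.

x2 = 1.55000 − 0.00278·(1.55000 − 1.45000) / (0.00278 − (-1.11848))
   = 1.55000 − (0.0002780)/(1.1212600) = 1.5497521

1.54975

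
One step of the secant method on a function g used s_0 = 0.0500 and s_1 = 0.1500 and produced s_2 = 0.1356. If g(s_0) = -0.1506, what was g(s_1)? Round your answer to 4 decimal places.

The secant line through (0.0500, -0.1506) and (0.1500, g(s_1)) crosses zero at s_2 = 0.1356.
So (0.0500, -0.1506), (0.1500, g(s_1)), (0.1356, 0) are collinear:
g(s_1) = -0.1506 · (0.1500 − 0.1356) / (0.0500 − 0.1356) = -0.1506 · (0.014400)/(-0.085600) = 0.025335

0.0253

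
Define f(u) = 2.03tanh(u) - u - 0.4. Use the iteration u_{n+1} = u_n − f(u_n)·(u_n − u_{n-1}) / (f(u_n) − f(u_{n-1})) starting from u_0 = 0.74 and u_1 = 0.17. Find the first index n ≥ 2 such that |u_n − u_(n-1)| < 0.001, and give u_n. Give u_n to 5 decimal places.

n = 6, u_n = 0.44044

f(0.74) = 0.1371647, f(0.17) = -0.2281865
u_2 = 0.1700000 − (-0.2281865)·(-0.5700000)/(-0.3653512) = 0.5260035;  |Δ| = 0.3560035
f(0.5260035) = 0.0531066
u_3 = 0.5260035 − 0.0531066·(0.3560035)/(0.2812930) = 0.4587920;  |Δ| = 0.0672115
f(0.4587920) = 0.0122793
u_4 = 0.4587920 − 0.0122793·(-0.0672115)/(-0.0408273) = 0.4385774;  |Δ| = 0.0202146
f(0.4385774) = -0.0012744
u_5 = 0.4385774 − (-0.0012744)·(-0.0202146)/(-0.0135536) = 0.4404780;  |Δ| = 0.0019007
f(0.4404780) = 0.0000244
u_6 = 0.4404780 − 0.0000244·(0.0019007)/(0.0012988) = 0.4404423;  |Δ| = 0.0000357
|u_6 − u_5| = 0.0000357 < 0.001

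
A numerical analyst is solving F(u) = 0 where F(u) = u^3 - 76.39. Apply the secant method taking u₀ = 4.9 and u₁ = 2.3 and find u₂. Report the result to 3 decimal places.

F(4.9) = 41.25900, F(2.3) = -64.22300
u₂ = 2.30000 − (-64.22300)·(2.30000 − 4.90000) / (-64.22300 − 41.25900) = 2.30000 − (166.97980)/(-105.48200) = 3.88302

3.883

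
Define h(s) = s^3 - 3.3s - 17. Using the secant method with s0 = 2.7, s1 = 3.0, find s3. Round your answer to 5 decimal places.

2.99577

h(2.7) = -6.2270000, h(3.0) = 0.1000000
s2 = 3.0000000 − 0.1000000·(3.0000000 − 2.7000000) / (0.1000000 − (-6.2270000)) = 3.0000000 − (0.0300000)/(6.3270000) = 2.9952584
h(2.9952584) = -0.0121733
s3 = 2.9952584 − (-0.0121733)·(2.9952584 − 3.0000000) / (-0.0121733 − 0.1000000) = 2.9952584 − (0.0000577)/(-0.1121733) = 2.9957730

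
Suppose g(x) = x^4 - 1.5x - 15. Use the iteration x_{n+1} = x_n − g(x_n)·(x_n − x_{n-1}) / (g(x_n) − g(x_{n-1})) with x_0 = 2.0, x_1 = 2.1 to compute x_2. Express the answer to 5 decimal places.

g(2.0) = -2.0000000, g(2.1) = 1.2981000
x_2 = 2.1000000 − 1.2981000·(2.1000000 − 2.0000000) / (1.2981000 − (-2.0000000)) = 2.1000000 − (0.1298100)/(3.2981000) = 2.0606410

2.06064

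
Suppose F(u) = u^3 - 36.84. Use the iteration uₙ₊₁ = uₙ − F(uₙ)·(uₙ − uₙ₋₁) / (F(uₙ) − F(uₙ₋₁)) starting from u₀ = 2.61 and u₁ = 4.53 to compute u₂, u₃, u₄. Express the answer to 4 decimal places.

3.0968, 3.2586, 3.3325

F(2.61) = -19.060419, F(4.53) = 56.119677
u₂ = 4.530000 − 56.119677·(4.530000 − 2.610000) / (56.119677 − (-19.060419)) = 4.530000 − (107.749780)/(75.180096) = 3.096778
F(3.096778) = -7.141798
u₃ = 3.096778 − (-7.141798)·(3.096778 − 4.530000) / (-7.141798 − 56.119677) = 3.096778 − (10.235784)/(-63.261475) = 3.258579
F(3.258579) = -2.239308
u₄ = 3.258579 − (-2.239308)·(3.258579 − 3.096778) / (-2.239308 − (-7.141798)) = 3.258579 − (-0.362323)/(4.902490) = 3.332485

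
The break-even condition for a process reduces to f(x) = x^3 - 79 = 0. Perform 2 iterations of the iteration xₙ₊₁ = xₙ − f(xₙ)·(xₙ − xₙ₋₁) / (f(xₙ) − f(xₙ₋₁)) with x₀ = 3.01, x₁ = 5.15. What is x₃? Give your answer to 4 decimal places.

4.2419

f(3.01) = -51.729099, f(5.15) = 57.590875
x₂ = 5.150000 − 57.590875·(5.150000 − 3.010000) / (57.590875 − (-51.729099)) = 5.150000 − (123.244473)/(109.319974) = 4.022626
f(4.022626) = -13.907787
x₃ = 4.022626 − (-13.907787)·(4.022626 − 5.150000) / (-13.907787 − 57.590875) = 4.022626 − (15.679274)/(-71.498662) = 4.241921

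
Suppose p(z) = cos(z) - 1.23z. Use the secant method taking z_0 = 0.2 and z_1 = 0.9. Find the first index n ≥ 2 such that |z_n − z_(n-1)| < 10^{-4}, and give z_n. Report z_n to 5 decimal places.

n = 5, z_n = 0.64814

p(0.2) = 0.7340666, p(0.9) = -0.4853900
z_2 = 0.9000000 − (-0.4853900)·(0.7000000)/(-1.2194566) = 0.6213734;  |Δ| = 0.2786266
p(0.6213734) = 0.0487904
z_3 = 0.6213734 − 0.0487904·(-0.2786266)/(0.5341804) = 0.6468223;  |Δ| = 0.0254489
p(0.6468223) = 0.0024114
z_4 = 0.6468223 − 0.0024114·(0.0254489)/(-0.0463789) = 0.6481455;  |Δ| = 0.0013232
p(0.6481455) = -0.0000142
z_5 = 0.6481455 − (-0.0000142)·(0.0013232)/(-0.0024257) = 0.6481377;  |Δ| = 0.0000078
|z_5 − z_4| = 0.0000078 < 10^{-4}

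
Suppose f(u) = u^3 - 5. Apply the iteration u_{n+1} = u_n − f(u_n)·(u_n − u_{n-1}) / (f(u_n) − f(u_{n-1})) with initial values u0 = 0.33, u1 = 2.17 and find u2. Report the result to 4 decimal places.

1.2270

f(0.33) = -4.964063, f(2.17) = 5.218313
u2 = 2.170000 − 5.218313·(2.170000 − 0.330000) / (5.218313 − (-4.964063)) = 2.170000 − (9.601696)/(10.182376) = 1.227028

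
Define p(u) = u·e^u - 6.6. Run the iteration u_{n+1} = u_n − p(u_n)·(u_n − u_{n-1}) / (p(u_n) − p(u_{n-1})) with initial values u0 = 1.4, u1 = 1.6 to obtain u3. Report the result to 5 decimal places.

p(1.4) = -0.9227200, p(1.6) = 1.3248519
u2 = 1.6000000 − 1.3248519·(1.6000000 − 1.4000000) / (1.3248519 − (-0.9227200)) = 1.6000000 − (0.2649704)/(2.2475719) = 1.4821082
p(1.4821082) = -0.0754390
u3 = 1.4821082 − (-0.0754390)·(1.4821082 − 1.6000000) / (-0.0754390 − 1.3248519) = 1.4821082 − (0.0088936)/(-1.4002908) = 1.4884594

1.48846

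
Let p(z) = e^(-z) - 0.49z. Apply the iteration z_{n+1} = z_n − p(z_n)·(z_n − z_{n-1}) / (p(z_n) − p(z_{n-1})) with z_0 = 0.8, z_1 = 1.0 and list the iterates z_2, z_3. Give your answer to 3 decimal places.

0.864, 0.862

p(0.8) = 0.05733, p(1.0) = -0.12212
z_2 = 1.00000 − (-0.12212)·(1.00000 − 0.80000) / (-0.12212 − 0.05733) = 1.00000 − (-0.02442)/(-0.17945) = 0.86389
p(0.86389) = -0.00179
z_3 = 0.86389 − (-0.00179)·(0.86389 − 1.00000) / (-0.00179 − (-0.12212)) = 0.86389 − (0.00024)/(0.12033) = 0.86187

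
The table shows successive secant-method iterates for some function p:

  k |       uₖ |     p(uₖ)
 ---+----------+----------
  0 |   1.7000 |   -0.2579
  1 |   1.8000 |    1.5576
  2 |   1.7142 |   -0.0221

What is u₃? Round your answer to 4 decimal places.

u₃ = 1.7142 − (-0.0221)·(1.7142 − 1.8000) / (-0.0221 − 1.5576)
   = 1.7142 − (0.001896)/(-1.579700) = 1.715400

1.7154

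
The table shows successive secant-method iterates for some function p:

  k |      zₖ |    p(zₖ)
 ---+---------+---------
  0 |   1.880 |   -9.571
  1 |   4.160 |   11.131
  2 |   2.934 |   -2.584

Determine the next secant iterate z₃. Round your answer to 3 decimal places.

z₃ = 2.934 − (-2.584)·(2.934 − 4.160) / (-2.584 − 11.131)
   = 2.934 − (3.16798)/(-13.71500) = 3.16499

3.165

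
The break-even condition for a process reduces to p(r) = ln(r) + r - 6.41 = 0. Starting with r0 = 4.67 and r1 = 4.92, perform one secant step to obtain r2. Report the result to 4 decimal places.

4.8345

p(4.67) = -0.198841, p(4.92) = 0.103309
r2 = 4.920000 − 0.103309·(4.920000 − 4.670000) / (0.103309 − (-0.198841)) = 4.920000 − (0.025827)/(0.302149) = 4.834522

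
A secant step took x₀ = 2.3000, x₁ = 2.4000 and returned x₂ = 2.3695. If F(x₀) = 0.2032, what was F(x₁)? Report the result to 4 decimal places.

The secant line through (2.3000, 0.2032) and (2.4000, F(x₁)) crosses zero at x₂ = 2.3695.
So (2.3000, 0.2032), (2.4000, F(x₁)), (2.3695, 0) are collinear:
F(x₁) = 0.2032 · (2.4000 − 2.3695) / (2.3000 − 2.3695) = 0.2032 · (0.030500)/(-0.069500) = -0.089174

-0.0892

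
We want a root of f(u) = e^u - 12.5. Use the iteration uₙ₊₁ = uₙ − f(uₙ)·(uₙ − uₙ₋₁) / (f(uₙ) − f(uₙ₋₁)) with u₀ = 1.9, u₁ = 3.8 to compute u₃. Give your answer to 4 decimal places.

2.3508

f(1.9) = -5.814106, f(3.8) = 32.201184
u₂ = 3.800000 − 32.201184·(3.800000 − 1.900000) / (32.201184 − (-5.814106)) = 3.800000 − (61.182251)/(38.015290) = 2.190588
f(2.190588) = -3.559528
u₃ = 2.190588 − (-3.559528)·(2.190588 − 3.800000) / (-3.559528 − 32.201184) = 2.190588 − (5.728746)/(-35.760713) = 2.350785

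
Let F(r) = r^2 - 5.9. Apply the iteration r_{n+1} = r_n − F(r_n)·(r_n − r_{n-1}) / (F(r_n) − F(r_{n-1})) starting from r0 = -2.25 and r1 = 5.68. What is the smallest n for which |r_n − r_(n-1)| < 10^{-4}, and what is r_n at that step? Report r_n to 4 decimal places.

n = 8, r_n = -2.4290

F(-2.25) = -0.837500, F(5.68) = 26.362400
r2 = 5.680000 − 26.362400·(7.930000)/(27.199900) = -2.005831;  |Δ| = 7.685831
F(-2.005831) = -1.876642
r3 = -2.005831 − (-1.876642)·(-7.685831)/(-28.239042) = -1.495064;  |Δ| = 0.510766
F(-1.495064) = -3.664782
r4 = -1.495064 − (-3.664782)·(0.510766)/(-1.788140) = -2.541877;  |Δ| = 1.046813
F(-2.541877) = 0.561140
r5 = -2.541877 − 0.561140·(-1.046813)/(4.225923) = -2.402876;  |Δ| = 0.139001
F(-2.402876) = -0.126187
r6 = -2.402876 − (-0.126187)·(0.139001)/(-0.687327) = -2.428395;  |Δ| = 0.025519
F(-2.428395) = -0.002896
r7 = -2.428395 − (-0.002896)·(-0.025519)/(0.123291) = -2.428995;  |Δ| = 0.000599
F(-2.428995) = 0.000016
r8 = -2.428995 − 0.000016·(-0.000599)/(0.002912) = -2.428992;  |Δ| = 0.000003
|r8 − r7| = 0.000003 < 10^{-4}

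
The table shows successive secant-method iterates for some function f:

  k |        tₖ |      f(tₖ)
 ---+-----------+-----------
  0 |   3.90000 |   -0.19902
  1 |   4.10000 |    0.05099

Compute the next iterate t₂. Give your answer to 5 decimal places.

t₂ = 4.10000 − 0.05099·(4.10000 − 3.90000) / (0.05099 − (-0.19902))
   = 4.10000 − (0.0101980)/(0.2500100) = 4.0592096

4.05921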